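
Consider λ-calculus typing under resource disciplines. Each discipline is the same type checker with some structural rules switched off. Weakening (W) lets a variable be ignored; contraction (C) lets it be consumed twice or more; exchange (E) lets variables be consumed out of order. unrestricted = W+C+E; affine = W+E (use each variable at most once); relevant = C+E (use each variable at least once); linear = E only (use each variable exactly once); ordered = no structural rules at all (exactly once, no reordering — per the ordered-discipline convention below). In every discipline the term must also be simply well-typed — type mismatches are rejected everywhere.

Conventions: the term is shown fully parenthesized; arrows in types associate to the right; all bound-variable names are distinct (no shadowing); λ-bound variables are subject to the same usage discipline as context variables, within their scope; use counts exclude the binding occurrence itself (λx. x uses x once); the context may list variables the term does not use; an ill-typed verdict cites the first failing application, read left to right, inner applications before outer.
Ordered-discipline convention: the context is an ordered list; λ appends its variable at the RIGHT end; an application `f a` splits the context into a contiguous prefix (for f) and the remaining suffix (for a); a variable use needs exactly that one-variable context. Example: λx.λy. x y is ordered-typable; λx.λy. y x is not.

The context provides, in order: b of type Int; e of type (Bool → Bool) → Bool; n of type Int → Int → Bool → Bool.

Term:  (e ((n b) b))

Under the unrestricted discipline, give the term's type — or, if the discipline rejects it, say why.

term : Bool
use counts: b ×2, e ×1, n ×1
use order (left to right): e, n, b, b
typing: well-typed at Bool
per-discipline verdicts: ordered ✗ · linear ✗ · affine ✗ · relevant ✓ · unrestricted ✓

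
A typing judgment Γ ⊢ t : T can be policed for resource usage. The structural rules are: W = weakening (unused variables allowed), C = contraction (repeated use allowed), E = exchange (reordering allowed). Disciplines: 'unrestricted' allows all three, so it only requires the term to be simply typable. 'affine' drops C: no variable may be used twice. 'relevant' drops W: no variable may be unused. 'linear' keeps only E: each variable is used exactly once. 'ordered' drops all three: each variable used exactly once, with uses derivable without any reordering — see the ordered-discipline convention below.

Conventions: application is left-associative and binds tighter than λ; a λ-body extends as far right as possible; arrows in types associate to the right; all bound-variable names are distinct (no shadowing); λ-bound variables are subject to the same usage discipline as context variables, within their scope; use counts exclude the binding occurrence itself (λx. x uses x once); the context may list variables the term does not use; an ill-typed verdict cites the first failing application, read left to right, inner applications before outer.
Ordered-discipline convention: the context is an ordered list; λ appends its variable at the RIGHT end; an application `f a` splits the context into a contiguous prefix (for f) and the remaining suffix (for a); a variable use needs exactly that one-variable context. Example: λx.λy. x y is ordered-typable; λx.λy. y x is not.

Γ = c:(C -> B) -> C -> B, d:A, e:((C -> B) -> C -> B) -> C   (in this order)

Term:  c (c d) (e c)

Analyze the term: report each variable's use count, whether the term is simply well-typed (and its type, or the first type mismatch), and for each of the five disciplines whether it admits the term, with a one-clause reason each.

variable uses: c: 3×; d: 1×; e: 1×
use order (left to right): c, c, d, e, c
typing: ill-typed: argument of type A where C -> B is required
ordered ✗ (the type mismatch rejects it)
linear ✗ (not simply typable)
affine ✗ (fails simple typing)
relevant ✗ (a type mismatch blocks all five)
unrestricted ✗ (the type mismatch rejects it)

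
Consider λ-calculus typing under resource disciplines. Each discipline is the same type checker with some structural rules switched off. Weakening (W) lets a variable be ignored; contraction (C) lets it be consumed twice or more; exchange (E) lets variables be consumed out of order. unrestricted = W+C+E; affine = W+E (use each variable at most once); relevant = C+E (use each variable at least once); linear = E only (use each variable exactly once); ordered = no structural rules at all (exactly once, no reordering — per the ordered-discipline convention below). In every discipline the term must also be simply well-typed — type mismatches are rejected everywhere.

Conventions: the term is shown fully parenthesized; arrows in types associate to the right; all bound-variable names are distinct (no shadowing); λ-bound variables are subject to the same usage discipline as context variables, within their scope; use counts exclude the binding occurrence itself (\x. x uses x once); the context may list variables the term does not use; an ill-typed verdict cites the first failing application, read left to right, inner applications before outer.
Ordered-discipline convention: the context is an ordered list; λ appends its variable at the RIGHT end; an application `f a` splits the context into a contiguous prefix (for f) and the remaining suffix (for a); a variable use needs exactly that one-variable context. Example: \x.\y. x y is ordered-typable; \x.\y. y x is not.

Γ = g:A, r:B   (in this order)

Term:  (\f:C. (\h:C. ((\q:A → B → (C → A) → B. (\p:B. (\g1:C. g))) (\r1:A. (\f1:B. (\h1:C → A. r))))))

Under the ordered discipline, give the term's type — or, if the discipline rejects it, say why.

not well-typed under ordered — needs weakening: f, h, q, p, g1, r1, f1, h1 unused
use counts: g=1; r=1; f [bound]=0; h [bound]=0; q [bound]=0; p [bound]=0; g1 [bound]=0; r1 [bound]=0; f1 [bound]=0; h1 [bound]=0
order of uses: g, r
typing: the term checks, with type C → C → B → C → A
per-discipline verdicts: ordered ✗ | linear ✗ | affine ✓ | relevant ✗ | unrestricted ✓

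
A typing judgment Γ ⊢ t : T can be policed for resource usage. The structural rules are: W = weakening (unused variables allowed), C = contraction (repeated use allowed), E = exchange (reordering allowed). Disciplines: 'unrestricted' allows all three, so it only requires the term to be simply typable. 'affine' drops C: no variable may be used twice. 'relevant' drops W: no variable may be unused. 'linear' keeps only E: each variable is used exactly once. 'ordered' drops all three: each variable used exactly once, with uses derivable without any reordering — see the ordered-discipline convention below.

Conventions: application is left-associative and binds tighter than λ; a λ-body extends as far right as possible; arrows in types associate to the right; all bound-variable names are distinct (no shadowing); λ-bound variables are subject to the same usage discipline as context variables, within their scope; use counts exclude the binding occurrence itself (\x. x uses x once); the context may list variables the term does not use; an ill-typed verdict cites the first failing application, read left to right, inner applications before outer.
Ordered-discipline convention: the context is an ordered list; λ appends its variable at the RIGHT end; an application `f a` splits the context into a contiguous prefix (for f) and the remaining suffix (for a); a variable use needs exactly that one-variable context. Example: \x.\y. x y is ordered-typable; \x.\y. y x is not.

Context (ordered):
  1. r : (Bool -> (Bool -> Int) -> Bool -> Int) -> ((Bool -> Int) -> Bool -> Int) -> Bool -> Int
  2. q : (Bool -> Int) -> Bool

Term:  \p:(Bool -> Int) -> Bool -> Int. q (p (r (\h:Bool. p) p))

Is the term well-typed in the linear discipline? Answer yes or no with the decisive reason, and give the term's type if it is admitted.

no — p ×3 used more than once (contraction); h never used (weakening)
counts: r: 1×, q: 1×, p (λ-bound): 3×, h (λ-bound): 0×
left-to-right use order: q, p, r, p, p
typing: well-typed — term : ((Bool -> Int) -> Bool -> Int) -> Bool
summary: ordered ✗, linear ✗, affine ✗, relevant ✗, unrestricted ✓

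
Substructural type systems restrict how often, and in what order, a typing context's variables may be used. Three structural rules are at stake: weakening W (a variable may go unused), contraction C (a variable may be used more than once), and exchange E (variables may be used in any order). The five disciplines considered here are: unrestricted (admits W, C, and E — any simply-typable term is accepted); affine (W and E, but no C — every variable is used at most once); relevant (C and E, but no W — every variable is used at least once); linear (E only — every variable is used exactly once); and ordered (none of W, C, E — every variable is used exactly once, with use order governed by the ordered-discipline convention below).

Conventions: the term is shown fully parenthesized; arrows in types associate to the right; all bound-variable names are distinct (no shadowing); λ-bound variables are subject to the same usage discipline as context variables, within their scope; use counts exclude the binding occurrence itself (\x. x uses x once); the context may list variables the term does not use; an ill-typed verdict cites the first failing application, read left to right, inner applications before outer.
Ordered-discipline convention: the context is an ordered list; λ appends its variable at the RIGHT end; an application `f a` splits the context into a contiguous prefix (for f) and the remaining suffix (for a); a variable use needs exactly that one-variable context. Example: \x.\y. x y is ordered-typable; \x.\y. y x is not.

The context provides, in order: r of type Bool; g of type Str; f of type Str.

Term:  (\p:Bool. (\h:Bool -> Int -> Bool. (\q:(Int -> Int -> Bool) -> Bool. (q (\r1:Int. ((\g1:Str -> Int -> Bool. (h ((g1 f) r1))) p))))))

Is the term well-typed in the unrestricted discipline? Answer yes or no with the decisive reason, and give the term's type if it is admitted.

no — not simply typable
use counts: r=0; g=0; f=1; p (λ-bound)=1; h (λ-bound)=1; q (λ-bound)=1; r1 (λ-bound)=1; g1 (λ-bound)=1
use order (left to right): q, h, g1, f, r1, p
typing: ill-typed: argument of type Bool where Str -> Int -> Bool is required
all disciplines: ordered ✗ · linear ✗ · affine ✗ · relevant ✗ · unrestricted ✗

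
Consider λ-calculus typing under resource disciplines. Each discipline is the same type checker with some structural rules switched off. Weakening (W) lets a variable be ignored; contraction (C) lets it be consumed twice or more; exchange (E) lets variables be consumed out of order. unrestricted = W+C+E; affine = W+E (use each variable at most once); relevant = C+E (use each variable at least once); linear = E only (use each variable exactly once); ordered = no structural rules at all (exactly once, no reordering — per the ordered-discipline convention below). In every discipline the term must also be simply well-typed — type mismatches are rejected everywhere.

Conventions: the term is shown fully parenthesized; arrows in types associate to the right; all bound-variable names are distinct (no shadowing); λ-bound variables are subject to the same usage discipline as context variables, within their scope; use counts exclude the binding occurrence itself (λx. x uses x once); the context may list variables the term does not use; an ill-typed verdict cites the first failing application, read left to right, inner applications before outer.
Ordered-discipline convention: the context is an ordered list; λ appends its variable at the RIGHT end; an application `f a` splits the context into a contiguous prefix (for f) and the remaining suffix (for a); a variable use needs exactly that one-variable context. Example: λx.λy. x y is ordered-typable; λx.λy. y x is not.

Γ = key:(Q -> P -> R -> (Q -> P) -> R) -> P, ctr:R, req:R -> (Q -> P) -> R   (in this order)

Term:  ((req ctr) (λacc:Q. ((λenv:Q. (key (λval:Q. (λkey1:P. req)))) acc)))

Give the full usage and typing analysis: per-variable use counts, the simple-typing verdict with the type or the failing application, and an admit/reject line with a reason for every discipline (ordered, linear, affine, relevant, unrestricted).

usage: key ×1; ctr ×1; req ×2; acc (bound) ×1; env (bound) ×0; val (bound) ×0; key1 (bound) ×0
order of uses: req, ctr, key, req, acc
typing: the term checks, with type R
ordered: ✗, repeated use of req ×2; env, val, key1 left unused
linear: ✗, repeated use of req ×2; env, val, key1 left unused
affine: ✗, repeated use of req ×2
relevant: ✗, env, val, key1 left unused
unrestricted: ✓, typability at R is all that's needed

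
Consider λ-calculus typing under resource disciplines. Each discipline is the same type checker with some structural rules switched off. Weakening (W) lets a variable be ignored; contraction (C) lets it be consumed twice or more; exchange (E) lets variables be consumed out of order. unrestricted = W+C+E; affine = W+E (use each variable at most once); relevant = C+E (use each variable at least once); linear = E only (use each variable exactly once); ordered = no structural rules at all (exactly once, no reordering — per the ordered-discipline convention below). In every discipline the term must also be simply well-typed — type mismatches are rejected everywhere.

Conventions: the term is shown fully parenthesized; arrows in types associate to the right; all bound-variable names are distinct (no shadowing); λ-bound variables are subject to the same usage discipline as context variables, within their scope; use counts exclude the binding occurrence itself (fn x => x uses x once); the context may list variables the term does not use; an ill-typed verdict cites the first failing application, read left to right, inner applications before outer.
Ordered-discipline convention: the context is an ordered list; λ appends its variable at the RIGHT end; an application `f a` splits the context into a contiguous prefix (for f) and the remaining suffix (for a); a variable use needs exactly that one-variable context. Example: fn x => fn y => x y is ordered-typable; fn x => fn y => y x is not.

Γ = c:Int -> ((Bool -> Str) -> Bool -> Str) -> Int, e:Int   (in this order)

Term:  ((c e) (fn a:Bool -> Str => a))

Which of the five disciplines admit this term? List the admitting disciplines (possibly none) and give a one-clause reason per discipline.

admitted in: ordered, linear, affine, relevant, unrestricted
variable uses: c: 1, e: 1, a [bound]: 1
uses in reading order: c, e, a
typing: the term checks, with type Int
ordered: ✓, single-use (c, e, a), ordered derivation ok
linear: ✓, each of c, e, a used exactly once
affine: ✓, no duplicate uses among c, e, a
relevant: ✓, at least one use each (c, e, a)
unrestricted: ✓, simply typable at Int; W, C, E all held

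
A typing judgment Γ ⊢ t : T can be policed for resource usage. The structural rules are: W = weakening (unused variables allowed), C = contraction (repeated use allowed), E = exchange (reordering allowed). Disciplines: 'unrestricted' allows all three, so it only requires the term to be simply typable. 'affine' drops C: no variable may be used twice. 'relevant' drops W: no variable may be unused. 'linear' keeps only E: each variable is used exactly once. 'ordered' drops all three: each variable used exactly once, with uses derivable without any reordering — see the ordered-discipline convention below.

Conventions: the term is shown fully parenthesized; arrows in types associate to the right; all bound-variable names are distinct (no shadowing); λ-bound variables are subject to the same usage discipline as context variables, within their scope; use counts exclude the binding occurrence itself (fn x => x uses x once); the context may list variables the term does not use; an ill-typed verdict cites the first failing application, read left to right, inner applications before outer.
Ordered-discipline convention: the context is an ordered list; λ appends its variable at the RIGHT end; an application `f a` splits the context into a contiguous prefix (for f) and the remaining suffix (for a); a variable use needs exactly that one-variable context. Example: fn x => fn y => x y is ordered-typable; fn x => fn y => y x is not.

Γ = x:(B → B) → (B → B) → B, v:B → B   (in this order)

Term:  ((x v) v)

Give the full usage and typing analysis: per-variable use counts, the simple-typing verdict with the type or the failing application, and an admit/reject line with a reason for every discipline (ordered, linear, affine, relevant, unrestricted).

counts: x: 1; v: 2
left-to-right use order: x, v, v
typing: the term checks, with type B
ordered: ✗ — v ×2 used more than once (contraction)
linear: ✗ — v ×2 used more than once (contraction)
affine: ✗ — v ×2 used more than once (contraction)
relevant: ✓ — every one of x, v appears
unrestricted: ✓ — type-checks (B) and nothing is barred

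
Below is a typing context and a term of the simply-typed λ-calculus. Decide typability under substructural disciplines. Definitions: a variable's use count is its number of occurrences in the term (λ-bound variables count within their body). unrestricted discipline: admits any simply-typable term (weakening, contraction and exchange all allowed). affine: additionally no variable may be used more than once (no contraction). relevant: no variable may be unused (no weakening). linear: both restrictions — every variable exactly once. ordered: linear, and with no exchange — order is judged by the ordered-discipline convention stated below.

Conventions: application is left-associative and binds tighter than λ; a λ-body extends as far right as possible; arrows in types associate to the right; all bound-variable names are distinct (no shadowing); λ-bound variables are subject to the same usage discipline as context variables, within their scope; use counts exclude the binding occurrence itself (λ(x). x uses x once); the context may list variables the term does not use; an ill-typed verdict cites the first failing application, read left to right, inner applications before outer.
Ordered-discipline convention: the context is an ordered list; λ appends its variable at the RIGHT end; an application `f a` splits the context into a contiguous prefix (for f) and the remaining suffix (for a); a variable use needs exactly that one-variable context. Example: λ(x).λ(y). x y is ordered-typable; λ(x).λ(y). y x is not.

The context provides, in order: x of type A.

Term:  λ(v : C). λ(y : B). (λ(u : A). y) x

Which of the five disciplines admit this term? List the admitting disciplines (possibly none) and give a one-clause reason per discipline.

admitted by: affine, unrestricted
variable uses: x: 1×; v (λ-bound): 0×; y (λ-bound): 1×; u (λ-bound): 0×
left-to-right use order: y, x
typing: the term checks, with type C -> B -> B
ordered: ✗ — v, u never used (weakening)
linear: ✗ — v, u never used (weakening)
affine: ✓ — x, v, y, u: no repeats, contraction unneeded
relevant: ✗ — v, u never used (weakening)
unrestricted: ✓ — typability at C -> B -> B is all that's needed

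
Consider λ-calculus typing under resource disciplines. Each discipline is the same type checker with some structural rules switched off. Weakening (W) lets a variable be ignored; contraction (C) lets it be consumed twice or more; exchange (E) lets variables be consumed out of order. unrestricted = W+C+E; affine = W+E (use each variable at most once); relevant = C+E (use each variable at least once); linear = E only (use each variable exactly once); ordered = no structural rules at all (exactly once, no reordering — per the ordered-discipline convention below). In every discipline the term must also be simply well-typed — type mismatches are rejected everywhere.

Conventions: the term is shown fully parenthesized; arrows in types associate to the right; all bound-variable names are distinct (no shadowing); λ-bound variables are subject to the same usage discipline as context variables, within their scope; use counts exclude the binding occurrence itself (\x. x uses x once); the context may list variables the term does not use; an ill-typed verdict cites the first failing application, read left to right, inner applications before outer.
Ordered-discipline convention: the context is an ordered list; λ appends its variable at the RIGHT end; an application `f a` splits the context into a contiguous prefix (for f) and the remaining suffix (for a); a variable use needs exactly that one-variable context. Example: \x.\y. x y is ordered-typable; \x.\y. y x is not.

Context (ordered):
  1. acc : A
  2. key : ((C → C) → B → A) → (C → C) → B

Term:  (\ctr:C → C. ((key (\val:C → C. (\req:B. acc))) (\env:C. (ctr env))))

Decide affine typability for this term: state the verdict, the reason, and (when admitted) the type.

yes — no duplicate uses among acc, key, ctr, val, req, env; term : (C → C) → B
counts: acc=1; key=1; ctr [bound]=1; val [bound]=0; req [bound]=0; env [bound]=1
order of uses: key, acc, ctr, env
typing: the term checks, with type (C → C) → B
across the five disciplines: ordered ✗ | linear ✗ | affine ✓ | relevant ✗ | unrestricted ✓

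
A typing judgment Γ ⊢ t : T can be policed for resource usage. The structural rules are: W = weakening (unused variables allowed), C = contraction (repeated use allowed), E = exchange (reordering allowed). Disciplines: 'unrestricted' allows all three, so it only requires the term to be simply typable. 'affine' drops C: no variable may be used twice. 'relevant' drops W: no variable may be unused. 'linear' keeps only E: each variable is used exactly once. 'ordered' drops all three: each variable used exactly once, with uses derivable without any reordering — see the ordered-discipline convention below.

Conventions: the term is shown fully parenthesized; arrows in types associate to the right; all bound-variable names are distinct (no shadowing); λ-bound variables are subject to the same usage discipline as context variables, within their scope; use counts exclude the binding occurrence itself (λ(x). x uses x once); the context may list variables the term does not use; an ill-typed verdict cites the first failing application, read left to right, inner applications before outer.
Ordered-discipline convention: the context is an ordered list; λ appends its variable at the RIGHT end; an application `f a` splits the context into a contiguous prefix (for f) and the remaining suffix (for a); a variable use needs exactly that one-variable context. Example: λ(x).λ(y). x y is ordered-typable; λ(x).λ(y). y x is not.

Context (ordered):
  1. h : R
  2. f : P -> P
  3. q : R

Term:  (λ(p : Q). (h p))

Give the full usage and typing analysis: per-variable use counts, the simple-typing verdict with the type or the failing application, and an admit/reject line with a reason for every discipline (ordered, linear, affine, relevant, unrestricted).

counts: h=1, f=0, q=0, p (λ-bound)=1
use order (left to right): h, p
typing: ill-typed: applying a non-function (R)
ordered: ✗, not simply typable
linear: ✗, fails simple typing
affine: ✗, a type mismatch blocks all five
relevant: ✗, the type mismatch rejects it
unrestricted: ✗, not simply typable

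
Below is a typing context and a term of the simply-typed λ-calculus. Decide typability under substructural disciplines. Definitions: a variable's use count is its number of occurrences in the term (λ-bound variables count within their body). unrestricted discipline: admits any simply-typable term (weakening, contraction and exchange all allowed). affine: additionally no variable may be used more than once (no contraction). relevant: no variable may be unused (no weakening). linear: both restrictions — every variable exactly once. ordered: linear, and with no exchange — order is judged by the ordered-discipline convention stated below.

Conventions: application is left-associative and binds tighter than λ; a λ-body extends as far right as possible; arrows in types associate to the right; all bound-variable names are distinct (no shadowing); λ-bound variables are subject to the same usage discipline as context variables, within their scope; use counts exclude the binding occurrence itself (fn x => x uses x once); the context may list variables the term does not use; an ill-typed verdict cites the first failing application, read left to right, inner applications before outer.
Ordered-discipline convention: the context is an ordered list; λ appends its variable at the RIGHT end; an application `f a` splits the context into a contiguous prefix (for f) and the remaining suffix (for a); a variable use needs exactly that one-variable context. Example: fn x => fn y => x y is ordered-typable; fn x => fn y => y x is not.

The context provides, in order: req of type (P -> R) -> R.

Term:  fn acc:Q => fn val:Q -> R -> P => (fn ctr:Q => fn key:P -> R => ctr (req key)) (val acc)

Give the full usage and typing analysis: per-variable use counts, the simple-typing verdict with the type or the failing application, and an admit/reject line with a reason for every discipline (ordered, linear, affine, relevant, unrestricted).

variable uses: req ×1, acc (λ-bound) ×1, val (λ-bound) ×1, ctr (λ-bound) ×1, key (λ-bound) ×1
left-to-right use order: ctr, req, key, val, acc
typing: ill-typed: can't apply a value of type Q
ordered ✗ (not simply typable)
linear ✗ (fails simple typing)
affine ✗ (a type mismatch blocks all five)
relevant ✗ (the type mismatch rejects it)
unrestricted ✗ (not simply typable)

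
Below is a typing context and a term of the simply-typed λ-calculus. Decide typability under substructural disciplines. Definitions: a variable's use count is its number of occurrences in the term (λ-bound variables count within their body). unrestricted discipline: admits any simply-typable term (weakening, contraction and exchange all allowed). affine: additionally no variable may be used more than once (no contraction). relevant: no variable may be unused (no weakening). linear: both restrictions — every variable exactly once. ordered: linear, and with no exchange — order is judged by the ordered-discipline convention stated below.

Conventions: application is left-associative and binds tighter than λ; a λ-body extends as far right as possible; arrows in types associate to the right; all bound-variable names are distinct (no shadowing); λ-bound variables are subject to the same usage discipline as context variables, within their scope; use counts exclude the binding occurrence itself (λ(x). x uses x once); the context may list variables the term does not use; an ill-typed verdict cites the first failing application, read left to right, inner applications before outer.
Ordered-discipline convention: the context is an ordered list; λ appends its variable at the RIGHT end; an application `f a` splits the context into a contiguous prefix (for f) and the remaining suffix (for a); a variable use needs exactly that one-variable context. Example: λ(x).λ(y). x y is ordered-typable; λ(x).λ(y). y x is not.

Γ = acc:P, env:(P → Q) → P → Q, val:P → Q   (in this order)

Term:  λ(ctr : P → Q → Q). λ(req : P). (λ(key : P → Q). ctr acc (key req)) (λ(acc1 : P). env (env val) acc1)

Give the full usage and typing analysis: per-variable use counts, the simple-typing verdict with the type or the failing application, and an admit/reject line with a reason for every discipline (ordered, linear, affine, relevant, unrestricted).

use counts: acc: 1×; env: 2×; val: 1×; ctr [bound]: 1×; req [bound]: 1×; key [bound]: 1×; acc1 [bound]: 1×
left-to-right use order: ctr, acc, key, req, env, env, val, acc1
typing: well-typed — term : (P → Q → Q) → P → Q
ordered ✗ (env ×2 used more than once (contraction))
linear ✗ (env ×2 used more than once (contraction))
affine ✗ (env ×2 used more than once (contraction))
relevant ✓ (every one of acc, env, val, ctr, req, key, acc1 appears)
unrestricted ✓ (simply typable at (P → Q → Q) → P → Q; W, C, E all held)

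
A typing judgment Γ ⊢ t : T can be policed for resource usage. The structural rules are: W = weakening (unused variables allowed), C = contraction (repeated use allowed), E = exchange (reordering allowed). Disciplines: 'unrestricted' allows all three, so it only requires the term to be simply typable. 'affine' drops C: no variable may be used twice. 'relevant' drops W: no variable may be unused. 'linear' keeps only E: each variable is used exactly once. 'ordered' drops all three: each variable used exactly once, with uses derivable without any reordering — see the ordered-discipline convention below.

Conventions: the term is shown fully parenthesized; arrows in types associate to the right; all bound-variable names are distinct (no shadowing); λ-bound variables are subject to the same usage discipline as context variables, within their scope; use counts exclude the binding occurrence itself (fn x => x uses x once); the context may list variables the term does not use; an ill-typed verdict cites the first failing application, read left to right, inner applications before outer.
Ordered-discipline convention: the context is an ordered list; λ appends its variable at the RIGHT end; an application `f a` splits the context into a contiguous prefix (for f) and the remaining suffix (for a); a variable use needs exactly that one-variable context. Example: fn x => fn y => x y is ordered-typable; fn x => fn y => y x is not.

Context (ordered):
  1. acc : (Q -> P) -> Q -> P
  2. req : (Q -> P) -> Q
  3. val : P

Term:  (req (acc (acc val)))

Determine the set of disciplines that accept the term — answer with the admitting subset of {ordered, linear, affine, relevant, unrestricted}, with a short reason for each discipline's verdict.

admitted in: none
counts: acc=2; req=1; val=1
use order (left to right): req, acc, acc, val
typing: ill-typed: argument of type P where Q -> P is required
ordered: ✗, a type mismatch blocks all five
linear: ✗, the type mismatch rejects it
affine: ✗, not simply typable
relevant: ✗, fails simple typing
unrestricted: ✗, a type mismatch blocks all five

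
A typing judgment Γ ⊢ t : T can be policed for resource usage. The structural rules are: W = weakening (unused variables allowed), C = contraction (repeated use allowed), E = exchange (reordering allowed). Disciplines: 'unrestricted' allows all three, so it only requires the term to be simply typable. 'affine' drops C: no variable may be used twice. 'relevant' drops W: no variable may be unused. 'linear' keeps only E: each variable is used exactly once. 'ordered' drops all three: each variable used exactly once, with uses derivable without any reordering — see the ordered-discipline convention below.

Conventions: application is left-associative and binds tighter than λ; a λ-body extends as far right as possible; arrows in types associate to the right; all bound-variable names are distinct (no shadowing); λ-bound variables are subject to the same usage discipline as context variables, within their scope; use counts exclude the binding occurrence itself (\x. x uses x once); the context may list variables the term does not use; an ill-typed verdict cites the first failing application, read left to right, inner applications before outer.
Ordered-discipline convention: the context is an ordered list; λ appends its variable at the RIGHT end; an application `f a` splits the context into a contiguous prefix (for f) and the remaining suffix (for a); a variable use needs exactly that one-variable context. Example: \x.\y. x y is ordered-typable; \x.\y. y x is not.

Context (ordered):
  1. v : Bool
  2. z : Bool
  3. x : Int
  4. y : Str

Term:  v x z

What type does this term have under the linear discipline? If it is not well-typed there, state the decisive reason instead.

not well-typed under linear — not simply typable
usage: v=1, z=1, x=1, y=0
left-to-right use order: v, x, z
typing: ill-typed: applying a non-function (Bool)
per-discipline verdicts: ordered ✗; linear ✗; affine ✗; relevant ✗; unrestricted ✗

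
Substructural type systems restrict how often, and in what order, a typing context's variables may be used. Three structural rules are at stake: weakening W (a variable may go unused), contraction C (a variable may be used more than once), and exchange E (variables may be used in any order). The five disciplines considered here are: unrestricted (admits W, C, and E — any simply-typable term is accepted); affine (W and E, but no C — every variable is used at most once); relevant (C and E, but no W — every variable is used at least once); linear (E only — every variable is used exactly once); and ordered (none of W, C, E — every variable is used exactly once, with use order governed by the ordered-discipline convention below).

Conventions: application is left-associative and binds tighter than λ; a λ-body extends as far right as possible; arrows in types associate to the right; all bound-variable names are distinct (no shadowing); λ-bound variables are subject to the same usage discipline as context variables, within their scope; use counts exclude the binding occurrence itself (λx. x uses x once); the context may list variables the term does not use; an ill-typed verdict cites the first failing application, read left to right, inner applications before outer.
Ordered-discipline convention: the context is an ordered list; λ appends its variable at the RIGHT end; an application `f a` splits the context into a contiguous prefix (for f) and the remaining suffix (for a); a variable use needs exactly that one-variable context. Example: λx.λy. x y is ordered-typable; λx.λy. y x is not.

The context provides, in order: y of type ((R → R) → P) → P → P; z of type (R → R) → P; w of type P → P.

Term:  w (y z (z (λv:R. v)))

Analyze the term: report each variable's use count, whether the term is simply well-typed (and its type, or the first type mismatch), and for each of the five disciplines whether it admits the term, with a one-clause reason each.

usage: y ×1; z ×2; w ×1; v (λ-bound) ×1
order of uses: w, y, z, z, v
typing: well-typed — term : P
ordered: ✗, uses contraction: z ×2
linear: ✗, uses contraction: z ×2
affine: ✗, uses contraction: z ×2
relevant: ✓, at least one use each (y, z, w, v)
unrestricted: ✓, well-typed at P; no restrictions here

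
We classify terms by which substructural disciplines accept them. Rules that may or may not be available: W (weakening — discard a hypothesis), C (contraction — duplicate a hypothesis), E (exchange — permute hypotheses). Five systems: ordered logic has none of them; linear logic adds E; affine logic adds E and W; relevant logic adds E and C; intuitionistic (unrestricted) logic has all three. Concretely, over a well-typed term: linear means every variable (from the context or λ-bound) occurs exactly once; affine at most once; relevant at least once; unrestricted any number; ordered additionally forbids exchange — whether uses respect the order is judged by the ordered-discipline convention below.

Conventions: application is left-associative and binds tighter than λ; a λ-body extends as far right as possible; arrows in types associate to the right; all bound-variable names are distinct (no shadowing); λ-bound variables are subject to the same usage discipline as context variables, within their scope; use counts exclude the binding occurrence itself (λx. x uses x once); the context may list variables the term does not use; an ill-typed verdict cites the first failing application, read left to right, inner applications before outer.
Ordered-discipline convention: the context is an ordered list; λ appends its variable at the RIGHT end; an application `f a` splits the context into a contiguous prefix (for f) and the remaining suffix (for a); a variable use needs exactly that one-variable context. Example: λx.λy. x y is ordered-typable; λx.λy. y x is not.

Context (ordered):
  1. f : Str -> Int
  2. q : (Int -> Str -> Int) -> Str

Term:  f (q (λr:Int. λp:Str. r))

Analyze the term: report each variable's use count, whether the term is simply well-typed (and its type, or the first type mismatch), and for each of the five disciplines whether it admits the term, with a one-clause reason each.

counts: f: 1; q: 1; r [bound]: 1; p [bound]: 0
use order (left to right): f, q, r
typing: ✓ — Int
ordered: ✗ — needs weakening: p unused
linear: ✗ — needs weakening: p unused
affine: ✓ — f, q, r, p: no repeats, contraction unneeded
relevant: ✗ — needs weakening: p unused
unrestricted: ✓ — typability at Int is all that's needed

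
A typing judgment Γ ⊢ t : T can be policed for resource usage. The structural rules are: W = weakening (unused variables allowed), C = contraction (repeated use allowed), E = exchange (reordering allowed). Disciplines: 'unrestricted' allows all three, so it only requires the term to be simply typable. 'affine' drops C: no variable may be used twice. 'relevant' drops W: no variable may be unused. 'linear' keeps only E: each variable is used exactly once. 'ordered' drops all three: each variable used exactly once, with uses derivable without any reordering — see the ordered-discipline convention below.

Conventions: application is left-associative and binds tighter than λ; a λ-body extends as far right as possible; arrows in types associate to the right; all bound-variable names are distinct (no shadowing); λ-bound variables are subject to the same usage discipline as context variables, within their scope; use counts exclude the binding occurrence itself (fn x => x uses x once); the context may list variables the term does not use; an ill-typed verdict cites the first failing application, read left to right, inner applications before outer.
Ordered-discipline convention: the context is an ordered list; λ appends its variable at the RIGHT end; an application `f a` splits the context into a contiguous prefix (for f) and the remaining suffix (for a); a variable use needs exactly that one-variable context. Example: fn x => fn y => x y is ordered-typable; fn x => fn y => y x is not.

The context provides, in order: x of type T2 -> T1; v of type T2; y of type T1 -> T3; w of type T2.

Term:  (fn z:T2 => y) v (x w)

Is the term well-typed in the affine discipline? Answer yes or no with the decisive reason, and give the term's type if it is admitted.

yes — none of x, v, y, w, z used more than once; term : T3
usage: x ×1; v ×1; y ×1; w ×1; z [bound] ×0
uses in reading order: y, v, x, w
typing: the term checks, with type T3
across the five disciplines: ordered ✗ · linear ✗ · affine ✓ · relevant ✗ · unrestricted ✓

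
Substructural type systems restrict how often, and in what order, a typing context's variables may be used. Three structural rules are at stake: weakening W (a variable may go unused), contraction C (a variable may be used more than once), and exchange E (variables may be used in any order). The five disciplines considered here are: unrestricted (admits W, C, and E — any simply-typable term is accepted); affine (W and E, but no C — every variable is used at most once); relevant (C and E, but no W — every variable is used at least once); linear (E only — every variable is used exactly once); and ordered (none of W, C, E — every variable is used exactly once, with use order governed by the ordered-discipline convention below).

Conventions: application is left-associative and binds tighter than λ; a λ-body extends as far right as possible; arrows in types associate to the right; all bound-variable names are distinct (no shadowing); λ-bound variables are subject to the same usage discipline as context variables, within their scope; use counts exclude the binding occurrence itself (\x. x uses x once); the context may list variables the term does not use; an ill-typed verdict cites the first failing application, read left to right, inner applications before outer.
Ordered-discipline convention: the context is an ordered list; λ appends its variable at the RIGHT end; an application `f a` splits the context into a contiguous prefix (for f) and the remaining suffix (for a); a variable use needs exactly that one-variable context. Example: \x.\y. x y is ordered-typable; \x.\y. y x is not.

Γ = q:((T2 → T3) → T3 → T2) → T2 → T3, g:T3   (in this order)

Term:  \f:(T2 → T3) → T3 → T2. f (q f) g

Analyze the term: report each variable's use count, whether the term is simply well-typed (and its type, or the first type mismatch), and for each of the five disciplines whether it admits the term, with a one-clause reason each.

usage: q ×1; g ×1; f (λ-bound) ×2
uses in reading order: f, q, f, g
typing: well-typed at ((T2 → T3) → T3 → T2) → T2
ordered ✗ (f ×2 used more than once (contraction))
linear ✗ (f ×2 used more than once (contraction))
affine ✗ (f ×2 used more than once (contraction))
relevant ✓ (q, g, f: all used, weakening unneeded)
unrestricted ✓ (well-typed at ((T2 → T3) → T3 → T2) → T2; no restrictions here)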